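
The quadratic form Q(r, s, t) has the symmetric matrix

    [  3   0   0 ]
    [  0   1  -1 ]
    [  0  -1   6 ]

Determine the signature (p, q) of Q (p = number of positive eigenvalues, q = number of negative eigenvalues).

Congruent diagonalization of A (simultaneous row and column reduction) yields pivots 3, 1, 5.
So there are 3 positive pivots.

(3, 0)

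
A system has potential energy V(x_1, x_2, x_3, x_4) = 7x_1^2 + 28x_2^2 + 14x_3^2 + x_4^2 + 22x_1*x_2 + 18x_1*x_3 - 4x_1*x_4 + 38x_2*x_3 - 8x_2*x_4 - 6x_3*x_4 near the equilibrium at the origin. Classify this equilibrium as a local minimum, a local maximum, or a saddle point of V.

local minimum

The Hessian at the origin is H = [[14, 22, 18, -4], [22, 56, 38, -8], [18, 38, 28, -6], [-4, -8, -6, 2]].
Applying the same elementary operations to the rows and columns of H produces a congruent diagonal matrix with entries 14, 150/7, 34/75, 12/17.
That gives 4 positive pivots.
H is positive definite, so the origin is a strict local minimum.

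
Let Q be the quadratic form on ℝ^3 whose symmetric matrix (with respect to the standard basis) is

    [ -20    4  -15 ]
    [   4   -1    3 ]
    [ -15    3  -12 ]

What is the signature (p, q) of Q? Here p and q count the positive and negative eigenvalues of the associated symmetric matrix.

(0, 3)

Symmetric row and column elimination reduces A to a congruent diagonal form with pivots -20, -1/5, -3/4.
That gives 3 negative pivots.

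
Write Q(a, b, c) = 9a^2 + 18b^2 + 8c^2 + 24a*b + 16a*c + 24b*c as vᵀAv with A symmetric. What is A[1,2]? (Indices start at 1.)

12

The coefficient of a·b in Q is 24. For a symmetric A this equals A[1,2] + A[2,1] = 2·A[1,2].
So A[1,2] = 24/2 = 12.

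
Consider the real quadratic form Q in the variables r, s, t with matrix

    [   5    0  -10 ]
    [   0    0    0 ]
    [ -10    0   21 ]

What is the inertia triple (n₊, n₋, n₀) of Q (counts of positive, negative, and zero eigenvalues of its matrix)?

(2, 0, 1)

Applying the same elementary operations to the rows and columns of A produces a congruent diagonal matrix with entries 5, 0, 1.
That gives 2 positive, 1 zero pivots.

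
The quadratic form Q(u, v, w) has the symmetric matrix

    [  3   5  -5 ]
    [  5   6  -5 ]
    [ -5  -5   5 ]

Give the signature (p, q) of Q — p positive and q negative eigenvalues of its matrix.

Row-reducing A symmetrically gives the diagonal entries 3, -7/3, 10/7.
Counting signs: 2 positive, 1 negative.

(2, 1)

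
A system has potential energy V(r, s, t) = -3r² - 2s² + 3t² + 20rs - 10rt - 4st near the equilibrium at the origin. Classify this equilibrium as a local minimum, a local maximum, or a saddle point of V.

The Hessian at the origin is H = [[-6, 20, -10], [20, -4, -4], [-10, -4, 6]].
Applying the same elementary operations to the rows and columns of H produces a congruent diagonal matrix with entries -6, 188/3, 20/47.
That gives 2 positive, 1 negative pivots.
H is indefinite, so the origin is a saddle point.

saddle point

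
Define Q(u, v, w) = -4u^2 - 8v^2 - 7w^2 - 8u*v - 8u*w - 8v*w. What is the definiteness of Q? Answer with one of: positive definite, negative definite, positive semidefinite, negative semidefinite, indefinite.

The symmetric matrix of Q is A = [[-4, -4, -4], [-4, -8, -4], [-4, -4, -7]].
Leading principal minors: Δ_1 = -4, Δ_2 = 16, Δ_3 = -48.
The signs alternate starting with Δ_1 < 0, so by Sylvester's criterion Q is negative definite.

negative definite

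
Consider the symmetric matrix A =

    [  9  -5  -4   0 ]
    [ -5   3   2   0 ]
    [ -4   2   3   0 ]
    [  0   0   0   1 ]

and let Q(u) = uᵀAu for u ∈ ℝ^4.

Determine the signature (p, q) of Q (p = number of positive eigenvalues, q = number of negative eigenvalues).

(4, 0)

An LDLᵀ factorisation of A has diagonal entries 9, 2/9, 1, 1.
So there are 4 positive pivots.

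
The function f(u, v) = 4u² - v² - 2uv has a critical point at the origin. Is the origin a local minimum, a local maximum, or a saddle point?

The Hessian at the origin is H = [[8, -2], [-2, -2]].
det H = 8·-2 − (-2)² = -20 < 0, so H is indefinite.
Therefore the origin is a saddle point.

saddle point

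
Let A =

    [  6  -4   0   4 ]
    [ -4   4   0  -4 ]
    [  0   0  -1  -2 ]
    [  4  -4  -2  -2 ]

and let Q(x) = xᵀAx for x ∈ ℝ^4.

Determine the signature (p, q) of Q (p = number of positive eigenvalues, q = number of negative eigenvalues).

(2, 2)

Row-reducing A symmetrically gives the diagonal entries 6, 4/3, -1, -2.
So there are 2 positive, 2 negative pivots.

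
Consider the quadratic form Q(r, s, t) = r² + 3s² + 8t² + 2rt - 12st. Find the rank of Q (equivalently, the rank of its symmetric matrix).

Write A = [[1, 0, 1], [0, 3, -6], [1, -6, 8]].
Applying the same elementary operations to the rows and columns of A produces a congruent diagonal matrix with entries 1, 3, -5.
That gives 2 positive, 1 negative pivots.
The rank is the number of nonzero pivots: 3.

3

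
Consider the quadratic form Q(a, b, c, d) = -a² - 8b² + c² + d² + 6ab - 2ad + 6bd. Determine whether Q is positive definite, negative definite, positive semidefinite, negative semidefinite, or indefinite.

indefinite

The associated matrix is A = [[-1, 3, 0, -1], [3, -8, 0, 3], [0, 0, 1, 0], [-1, 3, 0, 1]].
Applying the same elementary operations to the rows and columns of A produces a congruent diagonal matrix with entries -1, 1, 1, 2.
So there are 3 positive, 1 negative pivots.
Hence Q is indefinite.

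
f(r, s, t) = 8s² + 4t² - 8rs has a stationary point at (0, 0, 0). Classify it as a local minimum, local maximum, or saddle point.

saddle point

The Hessian at the origin is H = [[0, -8, 0], [-8, 16, 0], [0, 0, 8]].
H is indefinite, so the origin is a saddle point.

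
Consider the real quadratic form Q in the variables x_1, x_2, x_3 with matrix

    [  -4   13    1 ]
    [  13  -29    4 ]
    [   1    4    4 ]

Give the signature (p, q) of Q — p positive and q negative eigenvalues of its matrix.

Congruent diagonalization of A (simultaneous row and column reduction) yields pivots -4, 53/4, 15/53.
Counting signs: 2 positive, 1 negative.

(2, 1)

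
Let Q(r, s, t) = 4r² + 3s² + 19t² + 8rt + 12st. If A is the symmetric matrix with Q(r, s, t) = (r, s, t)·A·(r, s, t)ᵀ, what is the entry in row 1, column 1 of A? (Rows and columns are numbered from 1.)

The coefficient of r² in Q is 4, and that is exactly A[1,1].

4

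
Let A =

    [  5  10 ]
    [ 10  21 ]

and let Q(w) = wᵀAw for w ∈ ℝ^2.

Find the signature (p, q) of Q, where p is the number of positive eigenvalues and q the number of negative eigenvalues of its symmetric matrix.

Congruent diagonalization of A (simultaneous row and column reduction) yields pivots 5, 1.
So there are 2 positive pivots.

(2, 0)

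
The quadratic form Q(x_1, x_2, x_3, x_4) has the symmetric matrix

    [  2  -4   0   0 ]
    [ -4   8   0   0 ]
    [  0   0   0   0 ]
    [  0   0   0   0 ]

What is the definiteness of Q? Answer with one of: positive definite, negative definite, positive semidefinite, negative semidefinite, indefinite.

positive semidefinite

Congruent diagonalization of A (simultaneous row and column reduction) yields pivots 2, 0, 0, 0.
Counting signs: 1 positive, 3 zero.
Hence Q is positive semidefinite.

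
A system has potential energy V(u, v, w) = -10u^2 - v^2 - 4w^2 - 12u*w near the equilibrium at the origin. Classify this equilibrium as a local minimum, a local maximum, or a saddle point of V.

The Hessian at the origin is H = [[-20, 0, -12], [0, -2, 0], [-12, 0, -8]].
Congruent diagonalization of H (simultaneous row and column reduction) yields pivots -20, -2, -4/5.
Counting signs: 3 negative.
H is negative definite, so the origin is a strict local maximum.

local maximum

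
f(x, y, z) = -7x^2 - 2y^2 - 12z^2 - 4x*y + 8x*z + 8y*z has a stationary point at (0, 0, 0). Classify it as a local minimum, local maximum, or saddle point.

local maximum

The Hessian at the origin is H = [[-14, -4, 8], [-4, -4, 8], [8, 8, -24]].
Applying the same elementary operations to the rows and columns of H produces a congruent diagonal matrix with entries -14, -20/7, -8.
That gives 3 negative pivots.
H is negative definite, so the origin is a strict local maximum.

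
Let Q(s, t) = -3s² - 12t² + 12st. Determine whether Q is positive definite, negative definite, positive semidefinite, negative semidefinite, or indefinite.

negative semidefinite

The symmetric matrix of Q is [[-3, 6], [6, -12]].
For the 2×2 matrix [[-3, 6], [6, -12]]: det = -3·-12 − (6)² = 0, trace = -15.
det = 0 so one eigenvalue is zero; the form is semidefinite with the sign of the trace.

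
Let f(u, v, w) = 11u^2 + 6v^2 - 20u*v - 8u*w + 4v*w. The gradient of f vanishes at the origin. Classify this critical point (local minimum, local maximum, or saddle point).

The Hessian at the origin is H = [[22, -20, -8], [-20, 12, 4], [-8, 4, 0]].
Applying the same elementary operations to the rows and columns of H produces a congruent diagonal matrix with entries 22, -68/11, -20/17.
Counting signs: 1 positive, 2 negative.
H is indefinite, so the origin is a saddle point.

saddle point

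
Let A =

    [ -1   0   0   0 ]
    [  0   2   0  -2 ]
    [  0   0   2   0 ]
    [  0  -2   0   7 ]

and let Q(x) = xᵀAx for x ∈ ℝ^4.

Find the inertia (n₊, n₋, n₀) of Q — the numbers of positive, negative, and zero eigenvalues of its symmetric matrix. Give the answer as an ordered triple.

Symmetric row and column elimination reduces A to a congruent diagonal form with pivots -1, 2, 2, 5.
Counting signs: 3 positive, 1 negative.

(3, 1, 0)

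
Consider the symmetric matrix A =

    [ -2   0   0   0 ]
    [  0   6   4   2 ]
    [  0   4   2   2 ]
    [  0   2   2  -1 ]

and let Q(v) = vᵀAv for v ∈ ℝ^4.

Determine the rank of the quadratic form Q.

Congruent diagonalization of A (simultaneous row and column reduction) yields pivots -2, 6, -2/3, -1.
That gives 1 positive, 3 negative pivots.
The rank is the number of nonzero pivots: 4.

4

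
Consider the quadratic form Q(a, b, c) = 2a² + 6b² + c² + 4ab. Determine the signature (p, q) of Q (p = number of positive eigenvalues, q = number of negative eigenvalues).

(3, 0)

The associated matrix is A = [[2, 2, 0], [2, 6, 0], [0, 0, 1]].
Congruent diagonalization of A (simultaneous row and column reduction) yields pivots 2, 4, 1.
That gives 3 positive pivots.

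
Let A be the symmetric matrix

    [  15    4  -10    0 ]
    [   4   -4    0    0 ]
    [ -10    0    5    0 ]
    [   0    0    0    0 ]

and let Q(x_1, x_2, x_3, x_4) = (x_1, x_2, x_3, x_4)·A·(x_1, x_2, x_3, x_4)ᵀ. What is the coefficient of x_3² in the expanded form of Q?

5

The coefficient of x_3² is the diagonal entry A[3,3] = 5.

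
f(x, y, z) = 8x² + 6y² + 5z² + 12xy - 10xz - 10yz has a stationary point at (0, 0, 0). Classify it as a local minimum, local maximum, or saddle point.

local minimum

The Hessian at the origin is H = [[16, 12, -10], [12, 12, -10], [-10, -10, 10]].
An LDLᵀ factorisation of H has diagonal entries 16, 3, 5/3.
Counting signs: 3 positive.
H is positive definite, so the origin is a strict local minimum.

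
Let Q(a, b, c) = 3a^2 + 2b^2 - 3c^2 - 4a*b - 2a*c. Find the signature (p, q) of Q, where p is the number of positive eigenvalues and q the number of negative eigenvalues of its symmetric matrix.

Write A = [[3, -2, -1], [-2, 2, 0], [-1, 0, -3]].
Applying the same elementary operations to the rows and columns of A produces a congruent diagonal matrix with entries 3, 2/3, -4.
Counting signs: 2 positive, 1 negative.

(2, 1)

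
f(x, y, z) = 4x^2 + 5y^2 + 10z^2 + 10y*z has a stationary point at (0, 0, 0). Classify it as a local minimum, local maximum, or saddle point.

The Hessian at the origin is H = [[8, 0, 0], [0, 10, 10], [0, 10, 20]].
Congruent diagonalization of H (simultaneous row and column reduction) yields pivots 8, 10, 10.
Counting signs: 3 positive.
H is positive definite, so the origin is a strict local minimum.

local minimum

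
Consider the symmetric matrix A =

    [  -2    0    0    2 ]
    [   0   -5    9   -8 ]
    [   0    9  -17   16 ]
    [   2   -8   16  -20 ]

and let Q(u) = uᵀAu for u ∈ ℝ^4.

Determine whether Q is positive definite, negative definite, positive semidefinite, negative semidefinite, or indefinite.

Applying the same elementary operations to the rows and columns of A produces a congruent diagonal matrix with entries -2, -5, -4/5, -2.
That gives 4 negative pivots.
Hence Q is negative definite.

negative definite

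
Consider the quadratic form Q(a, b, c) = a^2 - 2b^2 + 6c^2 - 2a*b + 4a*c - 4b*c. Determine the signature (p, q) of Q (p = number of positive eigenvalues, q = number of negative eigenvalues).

(2, 1)

Write A = [[1, -1, 2], [-1, -2, -2], [2, -2, 6]].
Row-reducing A symmetrically gives the diagonal entries 1, -3, 2.
Counting signs: 2 positive, 1 negative.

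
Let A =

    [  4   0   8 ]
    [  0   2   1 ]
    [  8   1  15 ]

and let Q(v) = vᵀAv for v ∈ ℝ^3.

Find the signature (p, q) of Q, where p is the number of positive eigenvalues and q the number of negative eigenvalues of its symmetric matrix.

(2, 1)

Symmetric row and column elimination reduces A to a congruent diagonal form with pivots 4, 2, -3/2.
So there are 2 positive, 1 negative pivots.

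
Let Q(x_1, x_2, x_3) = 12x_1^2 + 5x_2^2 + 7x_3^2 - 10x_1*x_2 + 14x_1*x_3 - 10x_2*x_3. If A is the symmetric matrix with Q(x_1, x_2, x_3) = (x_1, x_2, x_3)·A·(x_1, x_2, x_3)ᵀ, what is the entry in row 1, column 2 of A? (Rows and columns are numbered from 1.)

The coefficient of x_1·x_2 in Q is -10. For a symmetric A this equals A[1,2] + A[2,1] = 2·A[1,2].
So A[1,2] = -10/2 = -5.

-5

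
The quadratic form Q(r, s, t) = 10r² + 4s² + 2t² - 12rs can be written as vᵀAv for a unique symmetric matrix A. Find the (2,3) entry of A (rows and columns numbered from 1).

The coefficient of s·t in Q is 0. For a symmetric A this equals A[2,3] + A[3,2] = 2·A[2,3].
So A[2,3] = 0/2 = 0.

0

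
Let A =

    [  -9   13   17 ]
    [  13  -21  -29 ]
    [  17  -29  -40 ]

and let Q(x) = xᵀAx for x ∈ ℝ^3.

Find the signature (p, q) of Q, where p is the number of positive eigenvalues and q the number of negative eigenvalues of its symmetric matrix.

Row-reducing A symmetrically gives the diagonal entries -9, -20/9, 1.
That gives 1 positive, 2 negative pivots.

(1, 2)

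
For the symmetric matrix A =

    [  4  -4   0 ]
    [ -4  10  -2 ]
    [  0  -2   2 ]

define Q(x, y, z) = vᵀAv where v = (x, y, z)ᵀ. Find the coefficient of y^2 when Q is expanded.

10

The coefficient of y^2 is the diagonal entry A[2,2] = 10.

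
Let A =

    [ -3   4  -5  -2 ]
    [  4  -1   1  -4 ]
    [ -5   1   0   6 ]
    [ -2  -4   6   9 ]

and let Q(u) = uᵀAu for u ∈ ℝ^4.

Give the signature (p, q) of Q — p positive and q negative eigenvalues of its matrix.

(2, 2)

Congruent diagonalization of A (simultaneous row and column reduction) yields pivots -3, 13/3, 12/13, -1/3.
That gives 2 positive, 2 negative pivots.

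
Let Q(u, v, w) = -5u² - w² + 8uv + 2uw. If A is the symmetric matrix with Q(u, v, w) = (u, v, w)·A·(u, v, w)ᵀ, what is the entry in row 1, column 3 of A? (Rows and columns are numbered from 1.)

1

The coefficient of u·w in Q is 2. For a symmetric A this equals A[1,3] + A[3,1] = 2·A[1,3].
So A[1,3] = 2/2 = 1.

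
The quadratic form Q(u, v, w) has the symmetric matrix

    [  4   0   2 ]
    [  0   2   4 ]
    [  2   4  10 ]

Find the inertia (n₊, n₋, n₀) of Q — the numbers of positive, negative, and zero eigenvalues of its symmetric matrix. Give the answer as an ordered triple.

Symmetric row and column elimination reduces A to a congruent diagonal form with pivots 4, 2, 1.
That gives 3 positive pivots.

(3, 0, 0)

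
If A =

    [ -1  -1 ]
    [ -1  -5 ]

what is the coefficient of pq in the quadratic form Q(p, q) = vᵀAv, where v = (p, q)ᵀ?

-2

The coefficient of pq is A[1,2] + A[2,1] = 2·(-1) = -2.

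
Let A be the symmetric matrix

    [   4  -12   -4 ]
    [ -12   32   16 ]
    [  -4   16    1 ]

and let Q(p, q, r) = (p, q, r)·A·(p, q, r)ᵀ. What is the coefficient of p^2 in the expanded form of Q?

4

The coefficient of p^2 is the diagonal entry A[1,1] = 4.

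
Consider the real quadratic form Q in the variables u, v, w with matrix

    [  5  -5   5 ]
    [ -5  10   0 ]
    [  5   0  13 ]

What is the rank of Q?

Symmetric row and column elimination reduces A to a congruent diagonal form with pivots 5, 5, 3.
That gives 3 positive pivots.
The rank is the number of nonzero pivots: 3.

3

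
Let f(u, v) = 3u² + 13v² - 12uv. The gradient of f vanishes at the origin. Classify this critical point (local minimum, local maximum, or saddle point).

local minimum

The Hessian at the origin is H = [[6, -12], [-12, 26]].
det H = 6·26 − (-12)² = 12 > 0 and H[1,1] = 6 > 0, so H is positive definite.
Therefore the origin is a local minimum.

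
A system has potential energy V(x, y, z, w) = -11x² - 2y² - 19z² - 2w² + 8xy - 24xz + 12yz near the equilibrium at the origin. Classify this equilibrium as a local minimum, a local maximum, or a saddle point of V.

local maximum

The Hessian at the origin is H = [[-22, 8, -24, 0], [8, -4, 12, 0], [-24, 12, -38, 0], [0, 0, 0, -4]].
An LDLᵀ factorisation of H has diagonal entries -22, -12/11, -2, -4.
So there are 4 negative pivots.
H is negative definite, so the origin is a strict local maximum.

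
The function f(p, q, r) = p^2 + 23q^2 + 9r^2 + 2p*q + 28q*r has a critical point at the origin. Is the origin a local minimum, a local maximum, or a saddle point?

local minimum

The Hessian at the origin is H = [[2, 2, 0], [2, 46, 28], [0, 28, 18]].
Row-reducing H symmetrically gives the diagonal entries 2, 44, 2/11.
That gives 3 positive pivots.
H is positive definite, so the origin is a strict local minimum.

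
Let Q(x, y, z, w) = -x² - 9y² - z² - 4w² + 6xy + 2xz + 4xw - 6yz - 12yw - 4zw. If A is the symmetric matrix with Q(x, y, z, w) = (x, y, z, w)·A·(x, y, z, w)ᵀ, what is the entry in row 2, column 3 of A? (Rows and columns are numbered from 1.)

-3

The coefficient of y·z in Q is -6. For a symmetric A this equals A[2,3] + A[3,2] = 2·A[2,3].
So A[2,3] = -6/2 = -3.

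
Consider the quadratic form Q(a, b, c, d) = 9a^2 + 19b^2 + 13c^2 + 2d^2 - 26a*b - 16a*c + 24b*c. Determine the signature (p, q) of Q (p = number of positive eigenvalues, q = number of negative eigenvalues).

(4, 0)

Write A = [[9, -13, -8, 0], [-13, 19, 12, 0], [-8, 12, 13, 0], [0, 0, 0, 2]].
Row-reducing A symmetrically gives the diagonal entries 9, 2/9, 5, 2.
That gives 4 positive pivots.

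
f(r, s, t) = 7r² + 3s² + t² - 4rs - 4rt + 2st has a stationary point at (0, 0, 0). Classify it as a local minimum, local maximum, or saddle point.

local minimum

The Hessian at the origin is H = [[14, -4, -4], [-4, 6, 2], [-4, 2, 2]].
Congruent diagonalization of H (simultaneous row and column reduction) yields pivots 14, 34/7, 12/17.
Counting signs: 3 positive.
H is positive definite, so the origin is a strict local minimum.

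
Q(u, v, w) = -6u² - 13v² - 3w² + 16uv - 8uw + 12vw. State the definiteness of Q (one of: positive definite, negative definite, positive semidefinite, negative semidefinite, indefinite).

negative definite

The symmetric matrix is A = [[-6, 8, -4], [8, -13, 6], [-4, 6, -3]].
Congruent diagonalization of A (simultaneous row and column reduction) yields pivots -6, -7/3, -1/7.
That gives 3 negative pivots.
Hence Q is negative definite.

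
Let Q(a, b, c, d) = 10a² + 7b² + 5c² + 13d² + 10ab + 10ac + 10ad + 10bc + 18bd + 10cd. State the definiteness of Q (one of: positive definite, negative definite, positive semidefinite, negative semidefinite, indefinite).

positive semidefinite

The associated matrix is A = [[10, 5, 5, 5], [5, 7, 5, 9], [5, 5, 5, 5], [5, 9, 5, 13]].
Congruent diagonalization of A (simultaneous row and column reduction) yields pivots 10, 9/2, 10/9, 0.
So there are 3 positive, 1 zero pivots.
Hence Q is positive semidefinite.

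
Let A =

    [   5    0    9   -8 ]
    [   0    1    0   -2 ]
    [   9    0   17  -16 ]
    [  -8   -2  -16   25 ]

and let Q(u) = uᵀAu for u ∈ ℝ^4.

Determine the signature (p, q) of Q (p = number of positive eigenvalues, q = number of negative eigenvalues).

Symmetric row and column elimination reduces A to a congruent diagonal form with pivots 5, 1, 4/5, 5.
Counting signs: 4 positive.

(4, 0)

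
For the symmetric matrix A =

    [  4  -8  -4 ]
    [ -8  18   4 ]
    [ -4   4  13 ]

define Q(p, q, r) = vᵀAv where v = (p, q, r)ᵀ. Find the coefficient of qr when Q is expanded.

8

The coefficient of qr is A[2,3] + A[3,2] = 2·4 = 8.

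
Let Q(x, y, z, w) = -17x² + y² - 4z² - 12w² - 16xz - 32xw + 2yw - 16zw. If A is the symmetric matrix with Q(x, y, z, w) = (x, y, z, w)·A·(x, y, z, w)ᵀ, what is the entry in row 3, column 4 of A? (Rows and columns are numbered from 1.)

-8

The coefficient of z·w in Q is -16. For a symmetric A this equals A[3,4] + A[4,3] = 2·A[3,4].
So A[3,4] = -16/2 = -8.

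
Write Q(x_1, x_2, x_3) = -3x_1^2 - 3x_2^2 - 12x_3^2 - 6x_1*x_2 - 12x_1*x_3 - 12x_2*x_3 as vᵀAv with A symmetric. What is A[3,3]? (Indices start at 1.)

The coefficient of x_3^2 in Q is -12, and that is exactly A[3,3].

-12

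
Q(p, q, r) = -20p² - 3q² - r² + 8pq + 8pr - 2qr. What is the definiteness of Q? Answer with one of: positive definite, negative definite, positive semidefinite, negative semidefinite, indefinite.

negative definite

The symmetric matrix is A = [[-20, 4, 4], [4, -3, -1], [4, -1, -1]].
Symmetric row and column elimination reduces A to a congruent diagonal form with pivots -20, -11/5, -2/11.
Counting signs: 3 negative.
Hence Q is negative definite.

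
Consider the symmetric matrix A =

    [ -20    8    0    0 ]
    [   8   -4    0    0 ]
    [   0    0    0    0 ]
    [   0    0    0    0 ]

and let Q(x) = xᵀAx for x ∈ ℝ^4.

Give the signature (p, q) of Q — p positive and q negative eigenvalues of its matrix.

Symmetric row and column elimination reduces A to a congruent diagonal form with pivots -20, -4/5, 0, 0.
So there are 2 negative, 2 zero pivots.

(0, 2)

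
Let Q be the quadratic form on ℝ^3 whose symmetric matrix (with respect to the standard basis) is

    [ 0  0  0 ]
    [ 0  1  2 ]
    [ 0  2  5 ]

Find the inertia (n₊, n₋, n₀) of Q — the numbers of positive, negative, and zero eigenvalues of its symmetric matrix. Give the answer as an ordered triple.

Congruent diagonalization of A (simultaneous row and column reduction) yields pivots 0, 1, 1.
So there are 2 positive, 1 zero pivots.

(2, 0, 1)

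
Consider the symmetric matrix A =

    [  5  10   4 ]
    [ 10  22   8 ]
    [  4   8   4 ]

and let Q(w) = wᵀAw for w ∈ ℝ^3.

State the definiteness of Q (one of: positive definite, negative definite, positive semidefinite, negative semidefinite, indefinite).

Applying the same elementary operations to the rows and columns of A produces a congruent diagonal matrix with entries 5, 2, 4/5.
That gives 3 positive pivots.
Hence Q is positive definite.

positive definite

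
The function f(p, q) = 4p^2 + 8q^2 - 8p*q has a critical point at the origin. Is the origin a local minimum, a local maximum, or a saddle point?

The Hessian at the origin is H = [[8, -8], [-8, 16]].
det H = 8·16 − (-8)² = 64 > 0 and H[1,1] = 8 > 0, so H is positive definite.
Therefore the origin is a local minimum.

local minimum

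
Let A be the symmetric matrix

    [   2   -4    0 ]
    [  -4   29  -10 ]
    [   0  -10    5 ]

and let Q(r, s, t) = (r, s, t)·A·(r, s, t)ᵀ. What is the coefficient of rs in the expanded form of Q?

-8

The coefficient of rs is A[1,2] + A[2,1] = 2·(-4) = -8.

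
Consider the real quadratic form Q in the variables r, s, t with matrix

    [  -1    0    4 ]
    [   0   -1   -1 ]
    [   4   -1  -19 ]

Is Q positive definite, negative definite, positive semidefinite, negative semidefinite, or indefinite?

negative definite

Applying the same elementary operations to the rows and columns of A produces a congruent diagonal matrix with entries -1, -1, -2.
That gives 3 negative pivots.
Hence Q is negative definite.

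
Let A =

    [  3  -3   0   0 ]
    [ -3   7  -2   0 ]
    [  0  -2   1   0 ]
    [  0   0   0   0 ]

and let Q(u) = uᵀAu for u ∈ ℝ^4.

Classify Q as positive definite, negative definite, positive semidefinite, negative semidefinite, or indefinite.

positive semidefinite

Congruent diagonalization of A (simultaneous row and column reduction) yields pivots 3, 4, 0, 0.
So there are 2 positive, 2 zero pivots.
Hence Q is positive semidefinite.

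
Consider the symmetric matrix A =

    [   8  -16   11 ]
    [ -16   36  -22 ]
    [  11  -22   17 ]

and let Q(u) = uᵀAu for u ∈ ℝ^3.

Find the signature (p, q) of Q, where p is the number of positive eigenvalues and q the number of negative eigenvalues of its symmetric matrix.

(3, 0)

Applying the same elementary operations to the rows and columns of A produces a congruent diagonal matrix with entries 8, 4, 15/8.
That gives 3 positive pivots.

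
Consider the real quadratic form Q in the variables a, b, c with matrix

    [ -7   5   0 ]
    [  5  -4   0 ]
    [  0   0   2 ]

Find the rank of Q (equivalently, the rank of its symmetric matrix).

Row-reducing A symmetrically gives the diagonal entries -7, -3/7, 2.
So there are 1 positive, 2 negative pivots.
The rank is the number of nonzero pivots: 3.

3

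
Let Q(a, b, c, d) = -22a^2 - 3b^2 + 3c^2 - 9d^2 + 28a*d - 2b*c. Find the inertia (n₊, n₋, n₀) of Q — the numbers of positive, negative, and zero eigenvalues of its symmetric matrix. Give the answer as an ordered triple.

(1, 3, 0)

The associated matrix is A = [[-22, 0, 0, 14], [0, -3, -1, 0], [0, -1, 3, 0], [14, 0, 0, -9]].
Symmetric row and column elimination reduces A to a congruent diagonal form with pivots -22, -3, 10/3, -1/11.
That gives 1 positive, 3 negative pivots.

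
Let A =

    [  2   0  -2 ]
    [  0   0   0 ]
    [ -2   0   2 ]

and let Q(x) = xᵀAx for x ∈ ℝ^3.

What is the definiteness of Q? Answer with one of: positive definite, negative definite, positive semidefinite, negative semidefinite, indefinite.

Symmetric row and column elimination reduces A to a congruent diagonal form with pivots 2, 0, 0.
That gives 1 positive, 2 zero pivots.
Hence Q is positive semidefinite.

positive semidefinite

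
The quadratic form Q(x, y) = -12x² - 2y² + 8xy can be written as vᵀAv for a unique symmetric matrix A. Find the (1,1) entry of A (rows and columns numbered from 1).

-12

The coefficient of x² in Q is -12, and that is exactly A[1,1].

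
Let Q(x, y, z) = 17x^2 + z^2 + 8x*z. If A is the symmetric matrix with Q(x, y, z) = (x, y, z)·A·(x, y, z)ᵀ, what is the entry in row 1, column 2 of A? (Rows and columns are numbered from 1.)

The coefficient of x·y in Q is 0. For a symmetric A this equals A[1,2] + A[2,1] = 2·A[1,2].
So A[1,2] = 0/2 = 0.

0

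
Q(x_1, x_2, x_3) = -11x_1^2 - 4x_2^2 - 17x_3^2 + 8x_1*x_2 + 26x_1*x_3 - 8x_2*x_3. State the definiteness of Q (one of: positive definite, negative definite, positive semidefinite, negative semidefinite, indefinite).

Write A = [[-11, 4, 13], [4, -4, -4], [13, -4, -17]].
Symmetric row and column elimination reduces A to a congruent diagonal form with pivots -11, -28/11, -10/7.
That gives 3 negative pivots.
Hence Q is negative definite.

negative definite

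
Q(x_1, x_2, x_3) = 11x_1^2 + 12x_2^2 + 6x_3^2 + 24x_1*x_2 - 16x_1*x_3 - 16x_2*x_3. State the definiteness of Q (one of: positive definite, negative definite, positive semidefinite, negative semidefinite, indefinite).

The symmetric matrix is A = [[11, 12, -8], [12, 12, -8], [-8, -8, 6]].
Congruent diagonalization of A (simultaneous row and column reduction) yields pivots 11, -12/11, 2/3.
Counting signs: 2 positive, 1 negative.
Hence Q is indefinite.

indefinite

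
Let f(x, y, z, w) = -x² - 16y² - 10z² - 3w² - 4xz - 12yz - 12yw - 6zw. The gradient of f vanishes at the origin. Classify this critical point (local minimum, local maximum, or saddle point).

local maximum

The Hessian at the origin is H = [[-2, 0, -4, 0], [0, -32, -12, -12], [-4, -12, -20, -6], [0, -12, -6, -6]].
Applying the same elementary operations to the rows and columns of H produces a congruent diagonal matrix with entries -2, -32, -15/2, -6/5.
That gives 4 negative pivots.
H is negative definite, so the origin is a strict local maximum.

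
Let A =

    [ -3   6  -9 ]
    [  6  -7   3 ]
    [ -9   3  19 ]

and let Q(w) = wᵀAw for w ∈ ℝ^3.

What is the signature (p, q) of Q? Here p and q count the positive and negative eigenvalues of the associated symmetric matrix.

(2, 1)

Symmetric row and column elimination reduces A to a congruent diagonal form with pivots -3, 5, 1.
That gives 2 positive, 1 negative pivots.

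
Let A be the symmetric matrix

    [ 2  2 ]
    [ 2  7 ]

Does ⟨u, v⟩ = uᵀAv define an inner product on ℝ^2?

Leading principal minors: Δ_1 = 2, Δ_2 = 10.
All leading principal minors are positive, so by Sylvester's criterion Q is positive definite.
⟨·,·⟩ is an inner product exactly when A is positive definite.

yes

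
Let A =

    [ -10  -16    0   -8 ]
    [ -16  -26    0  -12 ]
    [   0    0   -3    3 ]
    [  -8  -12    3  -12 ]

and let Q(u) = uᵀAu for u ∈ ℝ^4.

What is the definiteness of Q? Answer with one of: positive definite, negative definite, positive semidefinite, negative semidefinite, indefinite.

Symmetric row and column elimination reduces A to a congruent diagonal form with pivots -10, -2/5, -3, -1.
So there are 4 negative pivots.
Hence Q is negative definite.

negative definite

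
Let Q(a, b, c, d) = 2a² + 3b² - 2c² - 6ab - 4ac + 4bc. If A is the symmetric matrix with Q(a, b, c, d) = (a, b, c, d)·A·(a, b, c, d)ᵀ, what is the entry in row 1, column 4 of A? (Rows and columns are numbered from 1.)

0

The coefficient of a·d in Q is 0. For a symmetric A this equals A[1,4] + A[4,1] = 2·A[1,4].
So A[1,4] = 0/2 = 0.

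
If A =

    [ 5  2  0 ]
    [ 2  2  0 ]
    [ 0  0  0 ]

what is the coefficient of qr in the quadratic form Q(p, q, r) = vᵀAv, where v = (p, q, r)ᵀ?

The coefficient of qr is A[2,3] + A[3,2] = 2·0 = 0.

0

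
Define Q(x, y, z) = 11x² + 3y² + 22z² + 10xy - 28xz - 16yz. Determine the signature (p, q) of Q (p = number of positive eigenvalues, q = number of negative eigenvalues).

Write A = [[11, 5, -14], [5, 3, -8], [-14, -8, 22]].
Applying the same elementary operations to the rows and columns of A produces a congruent diagonal matrix with entries 11, 8/11, 1/2.
So there are 3 positive pivots.

(3, 0)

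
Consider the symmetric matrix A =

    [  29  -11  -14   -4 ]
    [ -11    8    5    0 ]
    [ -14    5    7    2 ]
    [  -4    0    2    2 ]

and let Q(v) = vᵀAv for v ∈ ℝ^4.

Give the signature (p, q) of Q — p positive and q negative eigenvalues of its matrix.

(4, 0)

An LDLᵀ factorisation of A has diagonal entries 29, 111/29, 8/37, 5/6.
That gives 4 positive pivots.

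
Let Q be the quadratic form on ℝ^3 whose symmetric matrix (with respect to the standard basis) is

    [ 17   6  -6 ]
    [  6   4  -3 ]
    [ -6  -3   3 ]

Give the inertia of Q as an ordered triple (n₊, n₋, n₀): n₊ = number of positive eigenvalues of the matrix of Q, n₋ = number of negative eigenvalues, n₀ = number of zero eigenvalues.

(3, 0, 0)

Row-reducing A symmetrically gives the diagonal entries 17, 32/17, 15/32.
So there are 3 positive pivots.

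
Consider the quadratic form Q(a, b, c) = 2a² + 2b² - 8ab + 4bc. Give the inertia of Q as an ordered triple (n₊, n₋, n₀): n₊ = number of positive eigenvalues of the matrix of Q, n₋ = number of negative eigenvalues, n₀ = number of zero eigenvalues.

(2, 1, 0)

The symmetric matrix is A = [[2, -4, 0], [-4, 2, 2], [0, 2, 0]].
Congruent diagonalization of A (simultaneous row and column reduction) yields pivots 2, -6, 2/3.
Counting signs: 2 positive, 1 negative.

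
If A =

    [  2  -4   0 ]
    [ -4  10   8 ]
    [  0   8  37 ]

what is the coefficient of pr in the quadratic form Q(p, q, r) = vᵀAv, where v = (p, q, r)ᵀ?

The coefficient of pr is A[1,3] + A[3,1] = 2·0 = 0.

0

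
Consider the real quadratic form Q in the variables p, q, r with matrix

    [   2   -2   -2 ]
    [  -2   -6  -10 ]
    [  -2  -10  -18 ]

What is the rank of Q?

Applying the same elementary operations to the rows and columns of A produces a congruent diagonal matrix with entries 2, -8, -2.
That gives 1 positive, 2 negative pivots.
The rank is the number of nonzero pivots: 3.

3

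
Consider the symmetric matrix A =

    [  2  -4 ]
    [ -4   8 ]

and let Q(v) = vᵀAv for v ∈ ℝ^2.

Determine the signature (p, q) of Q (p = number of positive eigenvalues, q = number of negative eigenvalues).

(1, 0)

Symmetric row and column elimination reduces A to a congruent diagonal form with pivots 2, 0.
That gives 1 positive, 1 zero pivots.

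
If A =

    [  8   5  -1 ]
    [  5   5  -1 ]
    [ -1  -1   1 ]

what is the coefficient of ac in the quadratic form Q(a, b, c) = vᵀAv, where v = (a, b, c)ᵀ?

-2

The coefficient of ac is A[1,3] + A[3,1] = 2·(-1) = -2.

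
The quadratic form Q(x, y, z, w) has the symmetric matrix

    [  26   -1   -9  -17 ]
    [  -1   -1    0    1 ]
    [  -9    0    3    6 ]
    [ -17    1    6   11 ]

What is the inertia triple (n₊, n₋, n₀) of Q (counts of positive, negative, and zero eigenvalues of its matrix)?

Applying the same elementary operations to the rows and columns of A produces a congruent diagonal matrix with entries 26, -27/26, 0, 0.
Counting signs: 1 positive, 1 negative, 2 zero.

(1, 1, 2)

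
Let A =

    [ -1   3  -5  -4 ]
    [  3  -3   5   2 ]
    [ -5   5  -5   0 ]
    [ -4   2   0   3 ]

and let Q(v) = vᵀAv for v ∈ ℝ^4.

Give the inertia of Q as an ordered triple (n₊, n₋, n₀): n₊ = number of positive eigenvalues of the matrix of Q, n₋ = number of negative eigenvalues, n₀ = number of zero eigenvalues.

Congruent diagonalization of A (simultaneous row and column reduction) yields pivots -1, 6, 10/3, -1.
Counting signs: 2 positive, 2 negative.

(2, 2, 0)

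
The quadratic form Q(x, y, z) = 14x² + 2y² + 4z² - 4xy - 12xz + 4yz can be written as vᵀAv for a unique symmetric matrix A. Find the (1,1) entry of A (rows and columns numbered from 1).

14

The coefficient of x² in Q is 14, and that is exactly A[1,1].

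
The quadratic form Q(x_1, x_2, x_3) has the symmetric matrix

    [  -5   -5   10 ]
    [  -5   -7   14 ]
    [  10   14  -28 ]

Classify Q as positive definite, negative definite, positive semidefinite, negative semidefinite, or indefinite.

Row-reducing A symmetrically gives the diagonal entries -5, -2, 0.
Counting signs: 2 negative, 1 zero.
Hence Q is negative semidefinite.

negative semidefinite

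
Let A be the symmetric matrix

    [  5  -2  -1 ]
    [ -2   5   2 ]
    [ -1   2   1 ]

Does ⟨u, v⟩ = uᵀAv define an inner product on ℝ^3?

Row-reducing A symmetrically gives the diagonal entries 5, 21/5, 4/21.
That gives 3 positive pivots.
Hence Q is positive definite.
⟨·,·⟩ is an inner product exactly when A is positive definite.

yes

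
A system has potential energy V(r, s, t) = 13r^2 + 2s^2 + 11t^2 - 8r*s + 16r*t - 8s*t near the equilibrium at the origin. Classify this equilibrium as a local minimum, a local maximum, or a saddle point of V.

The Hessian at the origin is H = [[26, -8, 16], [-8, 4, -8], [16, -8, 22]].
Symmetric row and column elimination reduces H to a congruent diagonal form with pivots 26, 20/13, 6.
So there are 3 positive pivots.
H is positive definite, so the origin is a strict local minimum.

local minimum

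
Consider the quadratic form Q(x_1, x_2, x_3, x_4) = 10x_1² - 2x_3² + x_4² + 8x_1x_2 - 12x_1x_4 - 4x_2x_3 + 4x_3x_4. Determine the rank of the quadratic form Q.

4

The associated matrix is A = [[10, 4, 0, -6], [4, 0, -2, 0], [0, -2, -2, 2], [-6, 0, 2, 1]].
Row-reducing A symmetrically gives the diagonal entries 10, -8/5, 1/2, -1.
Counting signs: 2 positive, 2 negative.
The rank is the number of nonzero pivots: 4.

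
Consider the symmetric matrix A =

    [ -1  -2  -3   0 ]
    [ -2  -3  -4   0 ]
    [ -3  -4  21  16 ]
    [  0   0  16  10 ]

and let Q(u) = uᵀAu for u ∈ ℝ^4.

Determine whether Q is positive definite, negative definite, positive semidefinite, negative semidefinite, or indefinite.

indefinite

An LDLᵀ factorisation of A has diagonal entries -1, 1, 26, 2/13.
Counting signs: 3 positive, 1 negative.
Hence Q is indefinite.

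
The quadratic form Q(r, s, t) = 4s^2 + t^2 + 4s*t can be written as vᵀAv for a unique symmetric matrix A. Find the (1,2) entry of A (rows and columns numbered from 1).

The coefficient of r·s in Q is 0. For a symmetric A this equals A[1,2] + A[2,1] = 2·A[1,2].
So A[1,2] = 0/2 = 0.

0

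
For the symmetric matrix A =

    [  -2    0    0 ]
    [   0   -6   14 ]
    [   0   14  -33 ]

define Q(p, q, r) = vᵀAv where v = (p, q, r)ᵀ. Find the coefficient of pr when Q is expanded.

The coefficient of pr is A[1,3] + A[3,1] = 2·0 = 0.

0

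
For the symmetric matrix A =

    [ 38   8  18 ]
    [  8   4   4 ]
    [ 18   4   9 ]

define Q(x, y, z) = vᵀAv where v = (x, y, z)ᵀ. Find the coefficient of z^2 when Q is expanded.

9

The coefficient of z^2 is the diagonal entry A[3,3] = 9.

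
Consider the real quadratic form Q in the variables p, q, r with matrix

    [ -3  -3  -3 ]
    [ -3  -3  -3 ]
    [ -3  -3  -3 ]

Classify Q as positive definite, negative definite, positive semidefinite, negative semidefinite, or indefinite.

Congruent diagonalization of A (simultaneous row and column reduction) yields pivots -3, 0, 0.
So there are 1 negative, 2 zero pivots.
Hence Q is negative semidefinite.

negative semidefinite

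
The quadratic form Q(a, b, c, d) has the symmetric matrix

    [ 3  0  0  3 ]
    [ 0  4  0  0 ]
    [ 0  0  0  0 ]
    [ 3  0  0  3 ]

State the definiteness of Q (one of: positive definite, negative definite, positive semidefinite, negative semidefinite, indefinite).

positive semidefinite

Row-reducing A symmetrically gives the diagonal entries 3, 4, 0, 0.
So there are 2 positive, 2 zero pivots.
Hence Q is positive semidefinite.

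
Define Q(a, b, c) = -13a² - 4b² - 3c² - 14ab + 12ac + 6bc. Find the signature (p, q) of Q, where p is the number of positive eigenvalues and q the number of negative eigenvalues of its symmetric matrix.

(0, 2)

The associated matrix is A = [[-13, -7, 6], [-7, -4, 3], [6, 3, -3]].
Symmetric row and column elimination reduces A to a congruent diagonal form with pivots -13, -3/13, 0.
That gives 2 negative, 1 zero pivots.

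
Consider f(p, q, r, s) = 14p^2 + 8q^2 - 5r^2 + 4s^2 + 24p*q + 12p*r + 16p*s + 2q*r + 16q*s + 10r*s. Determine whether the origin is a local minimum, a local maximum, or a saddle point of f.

The Hessian at the origin is H = [[28, 24, 12, 16], [24, 16, 2, 16], [12, 2, -10, 10], [16, 16, 10, 8]].
Congruent diagonalization of H (simultaneous row and column reduction) yields pivots 28, -32/7, -1/8, 8.
Counting signs: 2 positive, 2 negative.
H is indefinite, so the origin is a saddle point.

saddle point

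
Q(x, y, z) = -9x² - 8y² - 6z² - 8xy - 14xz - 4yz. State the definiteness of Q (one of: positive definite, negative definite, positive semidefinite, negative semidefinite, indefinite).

Write A = [[-9, -4, -7], [-4, -8, -2], [-7, -2, -6]].
Symmetric row and column elimination reduces A to a congruent diagonal form with pivots -9, -56/9, -5/14.
That gives 3 negative pivots.
Hence Q is negative definite.

negative definite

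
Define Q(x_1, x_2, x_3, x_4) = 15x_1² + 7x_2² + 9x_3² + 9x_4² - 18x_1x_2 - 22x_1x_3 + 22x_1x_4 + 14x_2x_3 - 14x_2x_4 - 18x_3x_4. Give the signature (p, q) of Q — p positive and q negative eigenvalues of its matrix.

The associated matrix is A = [[15, -9, -11, 11], [-9, 7, 7, -7], [-11, 7, 9, -9], [11, -7, -9, 9]].
Row-reducing A symmetrically gives the diagonal entries 15, 8/5, 5/6, 0.
Counting signs: 3 positive, 1 zero.

(3, 0)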